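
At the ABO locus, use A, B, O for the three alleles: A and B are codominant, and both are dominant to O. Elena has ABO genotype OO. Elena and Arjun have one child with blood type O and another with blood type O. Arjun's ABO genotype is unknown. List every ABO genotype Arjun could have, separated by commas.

For each candidate genotype of Arjun, check whether crossing it with OO can produce every observed child phenotype.
  AA → possible child types {A} ✗
  AB → possible child types {A, B} ✗
  AO → possible child types {O, A} ✓
  BB → possible child types {B} ✗
  BO → possible child types {O, B} ✓
  OO → possible child types {O} ✓

AO, BO, OO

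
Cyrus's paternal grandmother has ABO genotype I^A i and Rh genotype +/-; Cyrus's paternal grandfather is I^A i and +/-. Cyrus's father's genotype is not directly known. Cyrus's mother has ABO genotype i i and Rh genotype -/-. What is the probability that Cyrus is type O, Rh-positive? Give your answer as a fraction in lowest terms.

1/4

Cyrus's father's ABO genotype from I^A i × I^A i: 1/4 I^A I^A, 1/2 I^A i, 1/4 i i.
Crossing each possibility with the mother i i and summing P(type O): 1/4·0 + 1/2·1/2 + 1/4·1 = 1/2.
Similarly for Rh via the father's Rh distribution: P(Rh+) = 1/2.
Independent loci: 1/2 × 1/2 = 1/4.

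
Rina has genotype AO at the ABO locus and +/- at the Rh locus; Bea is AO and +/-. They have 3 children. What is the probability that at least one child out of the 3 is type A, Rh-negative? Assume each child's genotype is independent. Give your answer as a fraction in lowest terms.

1899/4096

ABO cross AO × AO → 1/4 O, 3/4 A.
Rh cross +/- × +/- → 3/4 Rh+, 1/4 Rh-; so P(type A, Rh-negative) = 3/4 × 1/4 = 3/16 per child.
P(none) = (13/16)^3 = 2197/4096; P(at least one) = 1 − 2197/4096 = 1899/4096.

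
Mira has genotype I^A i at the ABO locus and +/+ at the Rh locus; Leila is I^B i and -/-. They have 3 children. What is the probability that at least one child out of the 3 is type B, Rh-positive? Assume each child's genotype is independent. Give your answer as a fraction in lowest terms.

ABO cross I^A i × I^B i → 1/4 O, 1/4 A, 1/4 B, 1/4 AB.
Rh cross +/+ × -/- → 1 Rh+; so P(type B, Rh-positive) = 1/4 × 1 = 1/4 per child.
P(none) = (3/4)^3 = 27/64; P(at least one) = 1 − 27/64 = 37/64.

37/64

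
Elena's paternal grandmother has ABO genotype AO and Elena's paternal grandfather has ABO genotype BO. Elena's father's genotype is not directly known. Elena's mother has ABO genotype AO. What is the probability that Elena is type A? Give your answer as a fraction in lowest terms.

1/2

Elena's father's ABO genotype from AO × BO: 1/4 AB, 1/4 AO, 1/4 BO, 1/4 OO.
Crossing each possibility with the mother AO and summing P(type A): 1/4·1/2 + 1/4·3/4 + 1/4·1/4 + 1/4·1/2 = 1/2.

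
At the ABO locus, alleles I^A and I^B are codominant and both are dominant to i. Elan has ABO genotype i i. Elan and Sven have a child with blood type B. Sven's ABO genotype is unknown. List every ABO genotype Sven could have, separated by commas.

I^A I^B, I^B I^B, I^B i

For each candidate genotype of Sven, check whether crossing it with i i can produce every observed child phenotype.
  I^A I^A → possible child types {A} ✗
  I^A I^B → possible child types {A, B} ✓
  I^A i → possible child types {O, A} ✗
  I^B I^B → possible child types {B} ✓
  I^B i → possible child types {O, B} ✓
  i i → possible child types {O} ✗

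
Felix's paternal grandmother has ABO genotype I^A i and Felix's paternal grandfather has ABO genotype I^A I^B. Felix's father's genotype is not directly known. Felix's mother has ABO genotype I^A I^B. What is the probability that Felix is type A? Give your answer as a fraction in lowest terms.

3/8

Felix's father's ABO genotype from I^A i × I^A I^B: 1/4 I^A I^A, 1/4 I^A I^B, 1/4 I^A i, 1/4 I^B i.
Crossing each possibility with the mother I^A I^B and summing P(type A): 1/4·1/2 + 1/4·1/4 + 1/4·1/2 + 1/4·1/4 = 3/8.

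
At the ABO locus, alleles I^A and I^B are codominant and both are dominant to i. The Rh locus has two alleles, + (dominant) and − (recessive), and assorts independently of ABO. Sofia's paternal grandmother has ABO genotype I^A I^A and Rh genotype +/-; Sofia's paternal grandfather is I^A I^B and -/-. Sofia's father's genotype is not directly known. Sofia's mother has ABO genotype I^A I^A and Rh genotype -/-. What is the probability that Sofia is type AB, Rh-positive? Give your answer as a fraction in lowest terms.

Sofia's father's ABO genotype from I^A I^A × I^A I^B: 1/2 I^A I^A, 1/2 I^A I^B.
Crossing each possibility with the mother I^A I^A and summing P(type AB): 1/2·0 + 1/2·1/2 = 1/4.
Similarly for Rh via the father's Rh distribution: P(Rh+) = 1/4.
Independent loci: 1/4 × 1/4 = 1/16.

1/16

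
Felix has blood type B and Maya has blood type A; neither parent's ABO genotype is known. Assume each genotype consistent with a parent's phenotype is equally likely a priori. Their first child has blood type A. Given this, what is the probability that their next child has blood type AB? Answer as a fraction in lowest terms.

Possible genotypes: Felix ∈ {I^B I^B, I^B i}; Maya ∈ {I^A I^A, I^A i}.
Weight each parental genotype pair by prior × P(type-A child):
  I^B i × I^A I^A: posterior weight 2/3; P(next child type AB) = 1/2.
  I^B i × I^A i: posterior weight 1/3; P(next child type AB) = 1/4.
Weighted sum = 5/12.

5/12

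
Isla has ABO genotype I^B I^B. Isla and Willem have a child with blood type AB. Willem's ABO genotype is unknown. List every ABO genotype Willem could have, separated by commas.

For each candidate genotype of Willem, check whether crossing it with I^B I^B can produce every observed child phenotype.
  I^A I^A → possible child types {AB} ✓
  I^A I^B → possible child types {B, AB} ✓
  I^A i → possible child types {B, AB} ✓
  I^B I^B → possible child types {B} ✗
  I^B i → possible child types {B} ✗
  i i → possible child types {B} ✗

I^A I^A, I^A I^B, I^A i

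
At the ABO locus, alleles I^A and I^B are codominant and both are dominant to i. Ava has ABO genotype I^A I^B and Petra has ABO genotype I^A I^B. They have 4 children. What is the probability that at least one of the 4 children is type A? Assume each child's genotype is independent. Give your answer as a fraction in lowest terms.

ABO cross I^A I^B × I^A I^B → 1/4 A, 1/4 B, 1/2 AB.
So P(type A) = 1/4 per child.
P(none) = (3/4)^4 = 81/256; P(at least one) = 1 − 81/256 = 175/256.

175/256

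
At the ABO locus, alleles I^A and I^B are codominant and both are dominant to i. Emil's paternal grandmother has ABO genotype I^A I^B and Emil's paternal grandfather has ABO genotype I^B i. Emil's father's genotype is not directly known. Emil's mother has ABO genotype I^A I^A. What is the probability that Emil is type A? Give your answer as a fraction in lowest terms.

1/2

Emil's father's ABO genotype from I^A I^B × I^B i: 1/4 I^A I^B, 1/4 I^A i, 1/4 I^B I^B, 1/4 I^B i.
Crossing each possibility with the mother I^A I^A and summing P(type A): 1/4·1/2 + 1/4·1 + 1/4·0 + 1/4·1/2 = 1/2.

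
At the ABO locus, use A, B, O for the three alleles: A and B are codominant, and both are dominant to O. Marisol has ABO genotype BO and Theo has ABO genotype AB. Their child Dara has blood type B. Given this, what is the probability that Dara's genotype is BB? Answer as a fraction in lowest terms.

1/2

Cross BO × AB → 1/4 AB, 1/4 AO, 1/4 BB, 1/4 BO.
Type-B genotypes among offspring: BB (1/4), BO (1/4); total 1/2.
P(BB | type B) = (1/4) / (1/2) = 1/2.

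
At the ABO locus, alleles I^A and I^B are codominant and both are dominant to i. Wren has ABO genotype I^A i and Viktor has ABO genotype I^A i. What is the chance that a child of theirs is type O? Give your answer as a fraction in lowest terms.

ABO cross I^A i × I^A i → offspring phenotypes: 1/4 O, 3/4 A.
So P(type O) = 1/4.

1/4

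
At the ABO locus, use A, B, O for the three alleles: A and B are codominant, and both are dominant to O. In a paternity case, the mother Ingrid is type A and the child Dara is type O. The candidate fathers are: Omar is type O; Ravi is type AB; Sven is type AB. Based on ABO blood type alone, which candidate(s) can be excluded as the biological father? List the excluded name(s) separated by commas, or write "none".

Ravi, Sven

A candidate is excluded only if no genotype consistent with his phenotype could produce a type O child with a type A mother.
Ravi (type AB): no genotype consistent with that phenotype can produce a type-O child with a type-A mother.
Sven (type AB): no genotype consistent with that phenotype can produce a type-O child with a type-A mother.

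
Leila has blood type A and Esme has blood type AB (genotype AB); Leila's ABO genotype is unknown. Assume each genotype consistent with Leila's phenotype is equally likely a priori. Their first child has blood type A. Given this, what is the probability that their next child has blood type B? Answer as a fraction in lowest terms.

Possible genotypes: Leila ∈ {AA, AO}; Esme ∈ {AB}.
Weight each parental genotype pair by prior × P(type-A child):
  AA × AB: posterior weight 1/2; P(next child type B) = 0.
  AO × AB: posterior weight 1/2; P(next child type B) = 1/4.
Weighted sum = 1/8.

1/8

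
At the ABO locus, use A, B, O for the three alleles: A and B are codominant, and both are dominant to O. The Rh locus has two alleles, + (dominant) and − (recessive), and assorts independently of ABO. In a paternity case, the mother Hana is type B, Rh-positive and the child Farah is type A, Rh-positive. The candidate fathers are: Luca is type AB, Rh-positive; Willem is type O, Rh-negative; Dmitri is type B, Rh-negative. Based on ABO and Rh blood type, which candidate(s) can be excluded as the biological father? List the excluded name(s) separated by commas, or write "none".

A candidate is excluded only if no genotype consistent with his phenotype could produce a type A, Rh-positive child with a type B, Rh-positive mother.
Willem (type O, Rh-): no genotype consistent with that phenotype can produce a type-A Rh+ child with a type-B mother.
Dmitri (type B, Rh-): no genotype consistent with that phenotype can produce a type-A Rh+ child with a type-B mother.

Willem, Dmitri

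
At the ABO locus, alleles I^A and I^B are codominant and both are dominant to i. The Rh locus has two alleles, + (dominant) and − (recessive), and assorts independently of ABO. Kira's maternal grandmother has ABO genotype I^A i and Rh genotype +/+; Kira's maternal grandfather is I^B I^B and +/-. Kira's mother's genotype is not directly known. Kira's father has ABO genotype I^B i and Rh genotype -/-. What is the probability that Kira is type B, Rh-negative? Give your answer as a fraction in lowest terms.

Kira's mother's ABO genotype from I^A i × I^B I^B: 1/2 I^A I^B, 1/2 I^B i.
Crossing each possibility with the father I^B i and summing P(type B): 1/2·1/2 + 1/2·3/4 = 5/8.
Similarly for Rh via the mother's Rh distribution: P(Rh-) = 1/4.
Independent loci: 5/8 × 1/4 = 5/32.

5/32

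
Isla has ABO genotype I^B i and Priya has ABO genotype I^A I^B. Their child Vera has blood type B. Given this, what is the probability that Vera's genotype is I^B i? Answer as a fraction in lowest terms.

Cross I^B i × I^A I^B → 1/4 I^A I^B, 1/4 I^A i, 1/4 I^B I^B, 1/4 I^B i.
Type-B genotypes among offspring: I^B I^B (1/4), I^B i (1/4); total 1/2.
P(I^B i | type B) = (1/4) / (1/2) = 1/2.

1/2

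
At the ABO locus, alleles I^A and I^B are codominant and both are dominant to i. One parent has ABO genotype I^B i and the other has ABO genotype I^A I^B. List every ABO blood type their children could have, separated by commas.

Gametes from I^B i × I^A I^B give offspring ABO genotypes I^A I^B, I^A i, I^B I^B, I^B i, i.e. phenotypes A, B, AB.

A, B, AB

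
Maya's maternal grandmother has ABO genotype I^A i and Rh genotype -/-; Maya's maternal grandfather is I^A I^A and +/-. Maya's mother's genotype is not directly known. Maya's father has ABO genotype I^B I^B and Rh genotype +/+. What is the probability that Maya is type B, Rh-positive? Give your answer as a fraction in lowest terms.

Maya's mother's ABO genotype from I^A i × I^A I^A: 1/2 I^A I^A, 1/2 I^A i.
Crossing each possibility with the father I^B I^B and summing P(type B): 1/2·0 + 1/2·1/2 = 1/4.
Similarly for Rh via the mother's Rh distribution: P(Rh+) = 1.
Independent loci: 1/4 × 1 = 1/4.

1/4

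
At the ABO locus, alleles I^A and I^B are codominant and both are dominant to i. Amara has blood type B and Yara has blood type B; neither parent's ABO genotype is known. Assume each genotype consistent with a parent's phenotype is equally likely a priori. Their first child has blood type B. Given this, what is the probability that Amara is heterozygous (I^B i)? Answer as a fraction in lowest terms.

Possible genotypes: Amara ∈ {I^B I^B, I^B i}; Yara ∈ {I^B I^B, I^B i}.
Weight each parental genotype pair by prior × P(type-B child):
  I^B I^B × I^B I^B: posterior weight 4/15.
  I^B I^B × I^B i: posterior weight 4/15.
  I^B i × I^B I^B: posterior weight 4/15.
  I^B i × I^B i: posterior weight 1/5.
Sum the posterior weight over pairs where Amara is I^B i: 7/15.

7/15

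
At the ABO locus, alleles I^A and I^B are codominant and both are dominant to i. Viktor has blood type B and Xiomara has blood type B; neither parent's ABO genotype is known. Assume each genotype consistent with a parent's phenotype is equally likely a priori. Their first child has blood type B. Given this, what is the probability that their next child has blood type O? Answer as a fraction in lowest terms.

Possible genotypes: Viktor ∈ {I^B I^B, I^B i}; Xiomara ∈ {I^B I^B, I^B i}.
Weight each parental genotype pair by prior × P(type-B child):
  I^B I^B × I^B I^B: posterior weight 4/15; P(next child type O) = 0.
  I^B I^B × I^B i: posterior weight 4/15; P(next child type O) = 0.
  I^B i × I^B I^B: posterior weight 4/15; P(next child type O) = 0.
  I^B i × I^B i: posterior weight 1/5; P(next child type O) = 1/4.
Weighted sum = 1/20.

1/20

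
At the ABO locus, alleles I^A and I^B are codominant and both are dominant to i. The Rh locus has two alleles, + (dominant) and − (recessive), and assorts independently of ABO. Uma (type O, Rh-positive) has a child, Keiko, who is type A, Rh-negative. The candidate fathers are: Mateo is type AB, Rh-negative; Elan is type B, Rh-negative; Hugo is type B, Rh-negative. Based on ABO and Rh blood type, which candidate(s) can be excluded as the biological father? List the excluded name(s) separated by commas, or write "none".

Elan, Hugo

A candidate is excluded only if no genotype consistent with his phenotype could produce a type A, Rh-negative child with a type O, Rh-positive mother.
Elan (type B, Rh-): no genotype consistent with that phenotype can produce a type-A Rh- child with a type-O mother.
Hugo (type B, Rh-): no genotype consistent with that phenotype can produce a type-A Rh- child with a type-O mother.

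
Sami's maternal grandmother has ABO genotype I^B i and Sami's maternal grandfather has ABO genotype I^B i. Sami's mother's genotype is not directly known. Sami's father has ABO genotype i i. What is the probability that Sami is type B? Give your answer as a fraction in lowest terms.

1/2

Sami's mother's ABO genotype from I^B i × I^B i: 1/4 I^B I^B, 1/2 I^B i, 1/4 i i.
Crossing each possibility with the father i i and summing P(type B): 1/4·1 + 1/2·1/2 + 1/4·0 = 1/2.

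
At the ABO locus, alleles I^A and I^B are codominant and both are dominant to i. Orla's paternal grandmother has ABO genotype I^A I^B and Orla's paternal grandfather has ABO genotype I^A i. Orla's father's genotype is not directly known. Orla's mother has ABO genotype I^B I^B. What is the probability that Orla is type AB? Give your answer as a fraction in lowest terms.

1/2

Orla's father's ABO genotype from I^A I^B × I^A i: 1/4 I^A I^A, 1/4 I^A I^B, 1/4 I^A i, 1/4 I^B i.
Crossing each possibility with the mother I^B I^B and summing P(type AB): 1/4·1 + 1/4·1/2 + 1/4·1/2 + 1/4·0 = 1/2.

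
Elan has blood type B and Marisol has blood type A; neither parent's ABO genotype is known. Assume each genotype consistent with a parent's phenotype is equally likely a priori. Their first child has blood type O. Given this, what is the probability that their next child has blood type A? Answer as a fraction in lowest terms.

Possible genotypes: Elan ∈ {I^B I^B, I^B i}; Marisol ∈ {I^A I^A, I^A i}.
Weight each parental genotype pair by prior × P(type-O child):
  I^B i × I^A i: posterior weight 1; P(next child type A) = 1/4.
Weighted sum = 1/4.

1/4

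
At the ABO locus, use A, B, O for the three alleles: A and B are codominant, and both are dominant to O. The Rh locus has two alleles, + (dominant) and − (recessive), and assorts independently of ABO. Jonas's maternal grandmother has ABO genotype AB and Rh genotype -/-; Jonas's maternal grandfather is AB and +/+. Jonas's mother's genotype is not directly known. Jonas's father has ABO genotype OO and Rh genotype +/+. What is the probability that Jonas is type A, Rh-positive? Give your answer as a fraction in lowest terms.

1/2

Jonas's mother's ABO genotype from AB × AB: 1/4 AA, 1/2 AB, 1/4 BB.
Crossing each possibility with the father OO and summing P(type A): 1/4·1 + 1/2·1/2 + 1/4·0 = 1/2.
Similarly for Rh via the mother's Rh distribution: P(Rh+) = 1.
Independent loci: 1/2 × 1 = 1/2.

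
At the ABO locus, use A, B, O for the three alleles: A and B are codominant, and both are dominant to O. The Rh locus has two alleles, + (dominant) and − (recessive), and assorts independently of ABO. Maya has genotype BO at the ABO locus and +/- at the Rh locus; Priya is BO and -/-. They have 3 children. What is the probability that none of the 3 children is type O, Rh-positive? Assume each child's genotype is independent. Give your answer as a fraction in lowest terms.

343/512

ABO cross BO × BO → 1/4 O, 3/4 B.
Rh cross +/- × -/- → 1/2 Rh+, 1/2 Rh-; so P(type O, Rh-positive) = 1/4 × 1/2 = 1/8 per child.
P(not type O, Rh-positive) = 7/8 for one child; (7/8)^3 = 343/512.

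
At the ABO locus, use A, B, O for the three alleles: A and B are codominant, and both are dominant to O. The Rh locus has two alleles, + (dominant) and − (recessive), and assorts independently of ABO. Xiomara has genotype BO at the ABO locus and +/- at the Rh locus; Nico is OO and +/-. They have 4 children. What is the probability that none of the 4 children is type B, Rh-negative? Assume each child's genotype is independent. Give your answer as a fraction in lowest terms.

2401/4096

ABO cross BO × OO → 1/2 O, 1/2 B.
Rh cross +/- × +/- → 3/4 Rh+, 1/4 Rh-; so P(type B, Rh-negative) = 1/2 × 1/4 = 1/8 per child.
P(not type B, Rh-negative) = 7/8 for one child; (7/8)^4 = 2401/4096.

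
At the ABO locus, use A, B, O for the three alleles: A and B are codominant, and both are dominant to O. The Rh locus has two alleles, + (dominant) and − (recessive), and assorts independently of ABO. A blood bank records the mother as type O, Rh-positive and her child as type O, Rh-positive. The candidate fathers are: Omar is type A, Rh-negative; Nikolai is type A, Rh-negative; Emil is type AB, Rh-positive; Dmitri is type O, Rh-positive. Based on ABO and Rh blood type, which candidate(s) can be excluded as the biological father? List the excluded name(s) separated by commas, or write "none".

A candidate is excluded only if no genotype consistent with his phenotype could produce a type O, Rh-positive child with a type O, Rh-positive mother.
Emil (type AB, Rh+): no genotype consistent with that phenotype can produce a type-O Rh+ child with a type-O mother.

Emil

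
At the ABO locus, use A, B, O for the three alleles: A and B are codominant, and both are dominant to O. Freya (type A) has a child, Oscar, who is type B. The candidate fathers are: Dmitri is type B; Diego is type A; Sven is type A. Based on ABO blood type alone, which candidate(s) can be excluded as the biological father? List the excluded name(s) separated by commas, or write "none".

Diego, Sven

A candidate is excluded only if no genotype consistent with his phenotype could produce a type B child with a type A mother.
Diego (type A): no genotype consistent with that phenotype can produce a type-B child with a type-A mother.
Sven (type A): no genotype consistent with that phenotype can produce a type-B child with a type-A mother.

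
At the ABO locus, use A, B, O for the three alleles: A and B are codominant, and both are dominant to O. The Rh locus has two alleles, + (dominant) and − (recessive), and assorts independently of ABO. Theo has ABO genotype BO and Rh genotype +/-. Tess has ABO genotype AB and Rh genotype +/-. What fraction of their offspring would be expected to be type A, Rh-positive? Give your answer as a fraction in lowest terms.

3/16

ABO cross BO × AB → offspring phenotypes: 1/4 A, 1/2 B, 1/4 AB.
Rh cross +/- × +/- → 3/4 Rh+, 1/4 Rh-.
Independent loci: P(type A, Rh-positive) = 1/4 × 3/4 = 3/16.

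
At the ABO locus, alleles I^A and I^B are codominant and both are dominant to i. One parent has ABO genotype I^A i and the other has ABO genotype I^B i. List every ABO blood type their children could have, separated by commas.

O, A, B, AB

Gametes from I^A i × I^B i give offspring ABO genotypes I^A I^B, I^A i, I^B i, i i, i.e. phenotypes O, A, B, AB.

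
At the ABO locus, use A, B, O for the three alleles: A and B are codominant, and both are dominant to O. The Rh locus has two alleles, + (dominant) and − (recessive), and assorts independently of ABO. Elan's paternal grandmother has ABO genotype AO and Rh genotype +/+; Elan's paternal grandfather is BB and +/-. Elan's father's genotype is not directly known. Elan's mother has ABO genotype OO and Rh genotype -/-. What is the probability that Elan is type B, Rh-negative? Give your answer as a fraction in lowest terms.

1/8

Elan's father's ABO genotype from AO × BB: 1/2 AB, 1/2 BO.
Crossing each possibility with the mother OO and summing P(type B): 1/2·1/2 + 1/2·1/2 = 1/2.
Similarly for Rh via the father's Rh distribution: P(Rh-) = 1/4.
Independent loci: 1/2 × 1/4 = 1/8.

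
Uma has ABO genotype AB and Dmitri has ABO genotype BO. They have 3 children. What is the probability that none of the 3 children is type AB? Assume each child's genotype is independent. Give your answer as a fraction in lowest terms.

ABO cross AB × BO → 1/4 A, 1/2 B, 1/4 AB.
So P(type AB) = 1/4 per child.
P(not type AB) = 3/4 for one child; (3/4)^3 = 27/64.

27/64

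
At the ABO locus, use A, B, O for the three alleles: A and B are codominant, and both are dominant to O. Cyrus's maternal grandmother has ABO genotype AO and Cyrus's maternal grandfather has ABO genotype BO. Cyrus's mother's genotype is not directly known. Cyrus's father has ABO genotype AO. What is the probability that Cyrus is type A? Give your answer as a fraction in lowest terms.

1/2

Cyrus's mother's ABO genotype from AO × BO: 1/4 AB, 1/4 AO, 1/4 BO, 1/4 OO.
Crossing each possibility with the father AO and summing P(type A): 1/4·1/2 + 1/4·3/4 + 1/4·1/4 + 1/4·1/2 = 1/2.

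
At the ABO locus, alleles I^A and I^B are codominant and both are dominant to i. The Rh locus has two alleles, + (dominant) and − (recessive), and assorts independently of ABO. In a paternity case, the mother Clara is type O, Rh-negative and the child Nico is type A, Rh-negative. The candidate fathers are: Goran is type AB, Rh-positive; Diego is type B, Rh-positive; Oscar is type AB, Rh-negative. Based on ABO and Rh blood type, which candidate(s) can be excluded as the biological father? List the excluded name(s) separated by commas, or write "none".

Diego

A candidate is excluded only if no genotype consistent with his phenotype could produce a type A, Rh-negative child with a type O, Rh-negative mother.
Diego (type B, Rh+): no genotype consistent with that phenotype can produce a type-A Rh- child with a type-O mother.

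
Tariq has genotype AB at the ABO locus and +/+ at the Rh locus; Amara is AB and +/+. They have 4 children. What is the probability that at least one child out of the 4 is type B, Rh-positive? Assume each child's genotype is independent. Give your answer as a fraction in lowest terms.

175/256

ABO cross AB × AB → 1/4 A, 1/4 B, 1/2 AB.
Rh cross +/+ × +/+ → 1 Rh+; so P(type B, Rh-positive) = 1/4 × 1 = 1/4 per child.
P(none) = (3/4)^4 = 81/256; P(at least one) = 1 − 81/256 = 175/256.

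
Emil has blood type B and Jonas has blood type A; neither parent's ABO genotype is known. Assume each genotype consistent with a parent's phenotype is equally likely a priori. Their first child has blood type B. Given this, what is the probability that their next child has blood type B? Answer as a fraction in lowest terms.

Possible genotypes: Emil ∈ {BB, BO}; Jonas ∈ {AA, AO}.
Weight each parental genotype pair by prior × P(type-B child):
  BB × AO: posterior weight 2/3; P(next child type B) = 1/2.
  BO × AO: posterior weight 1/3; P(next child type B) = 1/4.
Weighted sum = 5/12.

5/12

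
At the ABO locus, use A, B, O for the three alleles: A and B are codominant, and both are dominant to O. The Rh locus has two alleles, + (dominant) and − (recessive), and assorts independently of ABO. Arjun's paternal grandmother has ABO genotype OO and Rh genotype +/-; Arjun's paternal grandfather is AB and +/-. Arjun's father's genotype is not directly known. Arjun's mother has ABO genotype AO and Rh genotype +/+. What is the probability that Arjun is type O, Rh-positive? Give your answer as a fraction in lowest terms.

1/4

Arjun's father's ABO genotype from OO × AB: 1/2 AO, 1/2 BO.
Crossing each possibility with the mother AO and summing P(type O): 1/2·1/4 + 1/2·1/4 = 1/4.
Similarly for Rh via the father's Rh distribution: P(Rh+) = 1.
Independent loci: 1/4 × 1 = 1/4.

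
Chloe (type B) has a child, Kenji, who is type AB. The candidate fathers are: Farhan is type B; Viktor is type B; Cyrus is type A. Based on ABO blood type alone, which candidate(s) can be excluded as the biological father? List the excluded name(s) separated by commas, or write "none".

Farhan, Viktor

A candidate is excluded only if no genotype consistent with his phenotype could produce a type AB child with a type B mother.
Farhan (type B): no genotype consistent with that phenotype can produce a type-AB child with a type-B mother.
Viktor (type B): no genotype consistent with that phenotype can produce a type-AB child with a type-B mother.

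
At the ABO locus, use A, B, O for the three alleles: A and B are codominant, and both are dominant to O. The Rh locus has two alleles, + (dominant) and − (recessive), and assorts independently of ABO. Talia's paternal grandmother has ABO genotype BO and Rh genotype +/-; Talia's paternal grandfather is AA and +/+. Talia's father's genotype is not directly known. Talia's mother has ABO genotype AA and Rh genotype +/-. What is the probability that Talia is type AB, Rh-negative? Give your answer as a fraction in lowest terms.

1/32

Talia's father's ABO genotype from BO × AA: 1/2 AB, 1/2 AO.
Crossing each possibility with the mother AA and summing P(type AB): 1/2·1/2 + 1/2·0 = 1/4.
Similarly for Rh via the father's Rh distribution: P(Rh-) = 1/8.
Independent loci: 1/4 × 1/8 = 1/32.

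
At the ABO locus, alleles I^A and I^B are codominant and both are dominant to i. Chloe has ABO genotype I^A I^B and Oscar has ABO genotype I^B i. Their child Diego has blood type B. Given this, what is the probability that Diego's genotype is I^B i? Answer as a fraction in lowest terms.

Cross I^A I^B × I^B i → 1/4 I^A I^B, 1/4 I^A i, 1/4 I^B I^B, 1/4 I^B i.
Type-B genotypes among offspring: I^B I^B (1/4), I^B i (1/4); total 1/2.
P(I^B i | type B) = (1/4) / (1/2) = 1/2.

1/2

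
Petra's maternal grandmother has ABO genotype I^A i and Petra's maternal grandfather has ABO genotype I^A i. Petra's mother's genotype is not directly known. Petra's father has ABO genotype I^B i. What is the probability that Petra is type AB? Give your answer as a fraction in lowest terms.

1/4

Petra's mother's ABO genotype from I^A i × I^A i: 1/4 I^A I^A, 1/2 I^A i, 1/4 i i.
Crossing each possibility with the father I^B i and summing P(type AB): 1/4·1/2 + 1/2·1/4 + 1/4·0 = 1/4.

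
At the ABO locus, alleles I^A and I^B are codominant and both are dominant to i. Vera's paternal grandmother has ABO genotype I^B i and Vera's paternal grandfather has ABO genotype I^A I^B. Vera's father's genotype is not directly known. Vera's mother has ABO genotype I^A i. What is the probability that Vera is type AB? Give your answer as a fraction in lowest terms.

Vera's father's ABO genotype from I^B i × I^A I^B: 1/4 I^A I^B, 1/4 I^A i, 1/4 I^B I^B, 1/4 I^B i.
Crossing each possibility with the mother I^A i and summing P(type AB): 1/4·1/4 + 1/4·0 + 1/4·1/2 + 1/4·1/4 = 1/4.

1/4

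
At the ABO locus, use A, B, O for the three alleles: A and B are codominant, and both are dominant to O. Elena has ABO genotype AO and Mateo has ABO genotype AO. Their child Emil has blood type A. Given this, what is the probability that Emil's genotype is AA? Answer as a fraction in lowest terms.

Cross AO × AO → 1/4 AA, 1/2 AO, 1/4 OO.
Type-A genotypes among offspring: AA (1/4), AO (1/2); total 3/4.
P(AA | type A) = (1/4) / (3/4) = 1/3.

1/3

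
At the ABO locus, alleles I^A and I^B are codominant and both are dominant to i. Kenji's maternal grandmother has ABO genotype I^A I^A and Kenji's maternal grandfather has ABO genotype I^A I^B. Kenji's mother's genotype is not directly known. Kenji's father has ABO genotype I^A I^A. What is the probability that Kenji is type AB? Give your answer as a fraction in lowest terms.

Kenji's mother's ABO genotype from I^A I^A × I^A I^B: 1/2 I^A I^A, 1/2 I^A I^B.
Crossing each possibility with the father I^A I^A and summing P(type AB): 1/2·0 + 1/2·1/2 = 1/4.

1/4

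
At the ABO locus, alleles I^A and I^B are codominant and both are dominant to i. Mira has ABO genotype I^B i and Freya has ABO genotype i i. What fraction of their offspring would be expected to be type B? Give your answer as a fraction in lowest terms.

1/2

ABO cross I^B i × i i → offspring phenotypes: 1/2 O, 1/2 B.
So P(type B) = 1/2.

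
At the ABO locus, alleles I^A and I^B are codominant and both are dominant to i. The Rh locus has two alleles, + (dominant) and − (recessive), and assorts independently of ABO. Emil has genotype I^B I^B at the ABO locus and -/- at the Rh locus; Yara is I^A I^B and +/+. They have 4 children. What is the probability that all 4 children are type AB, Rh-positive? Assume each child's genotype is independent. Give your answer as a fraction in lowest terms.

ABO cross I^B I^B × I^A I^B → 1/2 B, 1/2 AB.
Rh cross -/- × +/+ → 1 Rh+; so P(type AB, Rh-positive) = 1/2 × 1 = 1/2 per child.
All 4 independent: (1/2)^4 = 1/16.

1/16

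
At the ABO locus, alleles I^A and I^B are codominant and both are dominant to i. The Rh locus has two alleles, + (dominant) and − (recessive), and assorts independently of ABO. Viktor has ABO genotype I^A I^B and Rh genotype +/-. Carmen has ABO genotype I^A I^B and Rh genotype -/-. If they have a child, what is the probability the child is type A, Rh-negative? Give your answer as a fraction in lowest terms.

1/8

ABO cross I^A I^B × I^A I^B → offspring phenotypes: 1/4 A, 1/4 B, 1/2 AB.
Rh cross +/- × -/- → 1/2 Rh+, 1/2 Rh-.
Independent loci: P(type A, Rh-negative) = 1/4 × 1/2 = 1/8.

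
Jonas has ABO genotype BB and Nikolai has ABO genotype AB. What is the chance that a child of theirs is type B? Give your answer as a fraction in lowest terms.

1/2

ABO cross BB × AB → offspring phenotypes: 1/2 B, 1/2 AB.
So P(type B) = 1/2.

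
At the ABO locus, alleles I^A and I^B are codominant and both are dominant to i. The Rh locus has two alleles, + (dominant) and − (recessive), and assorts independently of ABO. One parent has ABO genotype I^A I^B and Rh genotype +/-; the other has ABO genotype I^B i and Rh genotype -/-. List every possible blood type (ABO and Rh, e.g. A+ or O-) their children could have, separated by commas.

Gametes from I^A I^B × I^B i give offspring ABO genotypes I^A I^B, I^A i, I^B I^B, I^B i, i.e. phenotypes A, B, AB.
Rh cross +/- × -/- → phenotypes Rh+, Rh-.
Combining independently: A+, A-, B+, B-, AB+, AB-.

A+, A-, B+, B-, AB+, AB-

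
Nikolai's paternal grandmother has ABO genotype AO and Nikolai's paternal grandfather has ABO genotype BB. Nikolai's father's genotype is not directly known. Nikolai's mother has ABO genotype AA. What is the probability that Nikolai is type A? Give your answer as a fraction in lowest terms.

Nikolai's father's ABO genotype from AO × BB: 1/2 AB, 1/2 BO.
Crossing each possibility with the mother AA and summing P(type A): 1/2·1/2 + 1/2·1/2 = 1/2.

1/2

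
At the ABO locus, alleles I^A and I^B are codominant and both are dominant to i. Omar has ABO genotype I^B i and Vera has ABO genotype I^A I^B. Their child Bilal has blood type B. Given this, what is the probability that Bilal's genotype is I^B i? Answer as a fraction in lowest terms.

Cross I^B i × I^A I^B → 1/4 I^A I^B, 1/4 I^A i, 1/4 I^B I^B, 1/4 I^B i.
Type-B genotypes among offspring: I^B I^B (1/4), I^B i (1/4); total 1/2.
P(I^B i | type B) = (1/4) / (1/2) = 1/2.

1/2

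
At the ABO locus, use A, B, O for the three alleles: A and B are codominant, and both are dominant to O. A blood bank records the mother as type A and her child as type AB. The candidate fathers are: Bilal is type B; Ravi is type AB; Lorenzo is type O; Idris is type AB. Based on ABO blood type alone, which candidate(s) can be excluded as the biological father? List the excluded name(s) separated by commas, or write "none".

A candidate is excluded only if no genotype consistent with his phenotype could produce a type AB child with a type A mother.
Lorenzo (type O): no genotype consistent with that phenotype can produce a type-AB child with a type-A mother.

Lorenzo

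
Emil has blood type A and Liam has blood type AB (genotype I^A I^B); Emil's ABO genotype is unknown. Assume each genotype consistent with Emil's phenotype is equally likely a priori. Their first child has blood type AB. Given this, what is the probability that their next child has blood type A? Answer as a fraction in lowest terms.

1/2

Possible genotypes: Emil ∈ {I^A I^A, I^A i}; Liam ∈ {I^A I^B}.
Weight each parental genotype pair by prior × P(type-AB child):
  I^A I^A × I^A I^B: posterior weight 2/3; P(next child type A) = 1/2.
  I^A i × I^A I^B: posterior weight 1/3; P(next child type A) = 1/2.
Weighted sum = 1/2.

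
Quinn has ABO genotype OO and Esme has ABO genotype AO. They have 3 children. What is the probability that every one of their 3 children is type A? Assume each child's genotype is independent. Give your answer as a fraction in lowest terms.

1/8

ABO cross OO × AO → 1/2 O, 1/2 A.
So P(type A) = 1/2 per child.
All 3 independent: (1/2)^3 = 1/8.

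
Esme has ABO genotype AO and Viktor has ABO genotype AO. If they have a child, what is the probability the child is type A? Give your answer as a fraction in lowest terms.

ABO cross AO × AO → offspring phenotypes: 1/4 O, 3/4 A.
So P(type A) = 3/4.

3/4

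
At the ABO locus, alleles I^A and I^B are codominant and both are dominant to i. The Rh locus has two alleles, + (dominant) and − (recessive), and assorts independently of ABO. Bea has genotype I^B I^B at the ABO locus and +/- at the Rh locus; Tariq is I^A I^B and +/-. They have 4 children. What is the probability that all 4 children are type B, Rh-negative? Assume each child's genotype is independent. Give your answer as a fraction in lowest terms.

1/4096

ABO cross I^B I^B × I^A I^B → 1/2 B, 1/2 AB.
Rh cross +/- × +/- → 3/4 Rh+, 1/4 Rh-; so P(type B, Rh-negative) = 1/2 × 1/4 = 1/8 per child.
All 4 independent: (1/8)^4 = 1/4096.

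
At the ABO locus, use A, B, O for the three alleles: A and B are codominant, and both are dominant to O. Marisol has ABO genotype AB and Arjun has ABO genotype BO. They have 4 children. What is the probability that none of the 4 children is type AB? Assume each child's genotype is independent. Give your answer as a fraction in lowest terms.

81/256

ABO cross AB × BO → 1/4 A, 1/2 B, 1/4 AB.
So P(type AB) = 1/4 per child.
P(not type AB) = 3/4 for one child; (3/4)^4 = 81/256.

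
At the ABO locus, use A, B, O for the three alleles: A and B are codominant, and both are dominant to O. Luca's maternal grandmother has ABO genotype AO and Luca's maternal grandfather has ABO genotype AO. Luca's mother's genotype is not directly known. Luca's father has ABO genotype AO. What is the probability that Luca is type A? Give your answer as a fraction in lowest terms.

3/4

Luca's mother's ABO genotype from AO × AO: 1/4 AA, 1/2 AO, 1/4 OO.
Crossing each possibility with the father AO and summing P(type A): 1/4·1 + 1/2·3/4 + 1/4·1/2 = 3/4.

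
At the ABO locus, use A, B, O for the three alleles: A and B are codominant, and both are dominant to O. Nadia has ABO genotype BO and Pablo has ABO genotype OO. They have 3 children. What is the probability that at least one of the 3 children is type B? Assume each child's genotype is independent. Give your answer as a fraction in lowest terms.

ABO cross BO × OO → 1/2 O, 1/2 B.
So P(type B) = 1/2 per child.
P(none) = (1/2)^3 = 1/8; P(at least one) = 1 − 1/8 = 7/8.

7/8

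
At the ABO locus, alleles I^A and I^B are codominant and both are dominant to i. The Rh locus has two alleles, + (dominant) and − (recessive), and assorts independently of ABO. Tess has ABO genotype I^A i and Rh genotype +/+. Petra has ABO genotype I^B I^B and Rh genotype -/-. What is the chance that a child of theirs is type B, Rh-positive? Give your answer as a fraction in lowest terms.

ABO cross I^A i × I^B I^B → offspring phenotypes: 1/2 B, 1/2 AB.
Rh cross +/+ × -/- → 1 Rh+.
Independent loci: P(type B, Rh-positive) = 1/2 × 1 = 1/2.

1/2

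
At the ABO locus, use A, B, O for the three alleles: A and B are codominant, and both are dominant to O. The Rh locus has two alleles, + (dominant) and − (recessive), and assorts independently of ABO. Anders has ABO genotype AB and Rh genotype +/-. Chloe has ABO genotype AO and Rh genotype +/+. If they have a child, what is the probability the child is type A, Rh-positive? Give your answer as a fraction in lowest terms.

1/2

ABO cross AB × AO → offspring phenotypes: 1/2 A, 1/4 B, 1/4 AB.
Rh cross +/- × +/+ → 1 Rh+.
Independent loci: P(type A, Rh-positive) = 1/2 × 1 = 1/2.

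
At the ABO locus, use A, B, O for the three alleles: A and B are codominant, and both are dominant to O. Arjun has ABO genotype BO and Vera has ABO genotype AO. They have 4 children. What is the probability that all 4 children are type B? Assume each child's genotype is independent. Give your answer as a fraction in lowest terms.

1/256

ABO cross BO × AO → 1/4 O, 1/4 A, 1/4 B, 1/4 AB.
So P(type B) = 1/4 per child.
All 4 independent: (1/4)^4 = 1/256.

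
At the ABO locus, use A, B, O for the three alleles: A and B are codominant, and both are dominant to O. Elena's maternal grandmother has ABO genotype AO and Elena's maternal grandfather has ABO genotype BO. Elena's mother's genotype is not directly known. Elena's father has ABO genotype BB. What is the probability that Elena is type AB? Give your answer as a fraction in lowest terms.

1/4

Elena's mother's ABO genotype from AO × BO: 1/4 AB, 1/4 AO, 1/4 BO, 1/4 OO.
Crossing each possibility with the father BB and summing P(type AB): 1/4·1/2 + 1/4·1/2 + 1/4·0 + 1/4·0 = 1/4.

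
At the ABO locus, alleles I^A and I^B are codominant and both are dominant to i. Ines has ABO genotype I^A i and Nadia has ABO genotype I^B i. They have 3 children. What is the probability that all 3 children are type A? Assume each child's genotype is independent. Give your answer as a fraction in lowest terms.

ABO cross I^A i × I^B i → 1/4 O, 1/4 A, 1/4 B, 1/4 AB.
So P(type A) = 1/4 per child.
All 3 independent: (1/4)^3 = 1/64.

1/64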